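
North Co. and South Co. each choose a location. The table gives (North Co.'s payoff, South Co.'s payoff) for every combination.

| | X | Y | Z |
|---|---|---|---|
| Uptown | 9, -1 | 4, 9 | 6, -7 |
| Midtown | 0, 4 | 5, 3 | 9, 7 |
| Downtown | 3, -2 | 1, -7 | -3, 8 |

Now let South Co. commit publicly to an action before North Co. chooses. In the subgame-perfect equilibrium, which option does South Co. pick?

Work backward from North Co.'s decision.
- X: North Co. compares 9, 0, 3 and picks Uptown; South Co. would get -1.
- Y: North Co. compares 4, 5, 1 and picks Midtown; South Co. would get 3.
- Z: North Co. compares 6, 9, -3 and picks Midtown; South Co. would get 7.
South Co.'s induced payoffs are -1, 3, 7, so South Co. commits to Z. Subgame-perfect outcome: (Midtown, Z) with payoffs (9, 7).

Z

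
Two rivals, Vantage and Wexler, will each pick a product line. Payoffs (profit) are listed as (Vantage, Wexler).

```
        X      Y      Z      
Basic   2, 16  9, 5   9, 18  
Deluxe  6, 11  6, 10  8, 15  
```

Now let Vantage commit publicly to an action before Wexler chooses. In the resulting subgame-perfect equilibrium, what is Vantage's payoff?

9

Work backward from Wexler's decision.
- Basic: Wexler compares 16, 5, 18 and picks Z; Vantage would get 9.
- Deluxe: Wexler compares 11, 10, 15 and picks Z; Vantage would get 8.
Maximizing over 9, 8, Vantage chooses Basic. Subgame-perfect outcome: (Basic, Z) with payoffs (9, 18).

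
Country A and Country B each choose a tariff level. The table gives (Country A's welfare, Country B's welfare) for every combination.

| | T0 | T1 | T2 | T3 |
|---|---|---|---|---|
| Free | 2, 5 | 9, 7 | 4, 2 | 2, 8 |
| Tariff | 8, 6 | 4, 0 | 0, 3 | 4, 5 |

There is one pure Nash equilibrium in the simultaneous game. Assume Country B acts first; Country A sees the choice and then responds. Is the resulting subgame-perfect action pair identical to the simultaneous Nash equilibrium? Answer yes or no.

Backward induction with Country B moving first.
- T0: Country A compares 2, 8 and picks Tariff; Country B would get 6.
- T1: Country A compares 9, 4 and picks Free; Country B would get 7.
- T2: Country A compares 4, 0 and picks Free; Country B would get 2.
- T3: Country A compares 2, 4 and picks Tariff; Country B would get 5.
Maximizing over 6, 7, 2, 5, Country B chooses T1. Subgame-perfect outcome: (Free, T1) with payoffs (9, 7).
For the simultaneous game, intersect best replies.
Country A's best replies: T0→Tariff; T1→Free; T2→Free; T3→Tariff.
Country B's best replies: Free→T3; Tariff→T0.
Only (Tariff, T0) has each player best-responding; Nash payoffs (8, 6).
Sequential outcome (Free, T1) differs from the Nash profile (Tariff, T0).

no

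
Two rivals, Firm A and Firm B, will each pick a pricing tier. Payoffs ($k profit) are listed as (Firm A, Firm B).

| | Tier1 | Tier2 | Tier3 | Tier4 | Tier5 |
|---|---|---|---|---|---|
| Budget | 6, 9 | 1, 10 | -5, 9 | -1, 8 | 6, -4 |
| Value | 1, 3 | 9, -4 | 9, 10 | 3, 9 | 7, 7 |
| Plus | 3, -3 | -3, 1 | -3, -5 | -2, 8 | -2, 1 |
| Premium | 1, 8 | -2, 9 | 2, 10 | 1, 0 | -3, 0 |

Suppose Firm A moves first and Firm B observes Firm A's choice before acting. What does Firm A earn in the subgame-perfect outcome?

Solve by backward induction (Firm A leads).
- Budget → Firm B plays Tier2 (best of 9, 10, 9, 8, -4); Firm A gets 1.
- Value → Firm B plays Tier3 (best of 3, -4, 10, 9, 7); Firm A gets 9.
- Plus → Firm B plays Tier4 (best of -3, 1, -5, 8, 1); Firm A gets -2.
- Premium → Firm B plays Tier3 (best of 8, 9, 10, 0, 0); Firm A gets 2.
Firm A's induced payoffs are 1, 9, -2, 2, so Firm A commits to Value. Subgame-perfect outcome: (Value, Tier3) with payoffs (9, 10).

9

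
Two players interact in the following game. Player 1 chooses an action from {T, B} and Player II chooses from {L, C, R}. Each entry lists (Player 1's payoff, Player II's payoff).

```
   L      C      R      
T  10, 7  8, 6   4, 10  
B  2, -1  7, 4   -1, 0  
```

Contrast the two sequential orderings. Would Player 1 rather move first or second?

first

If Player 1 leads: Player II's best replies are T→R, B→C; Player 1's induced payoffs 4, 7; outcome (B, C), payoffs (7, 4).
If Player II leads: Player 1's best replies are L→T, C→T, R→T; Player II's induced payoffs 7, 6, 10; outcome (T, R), payoffs (4, 10).
Player 1 gets 7 moving first and 4 moving second, so Player 1 prefers to move first.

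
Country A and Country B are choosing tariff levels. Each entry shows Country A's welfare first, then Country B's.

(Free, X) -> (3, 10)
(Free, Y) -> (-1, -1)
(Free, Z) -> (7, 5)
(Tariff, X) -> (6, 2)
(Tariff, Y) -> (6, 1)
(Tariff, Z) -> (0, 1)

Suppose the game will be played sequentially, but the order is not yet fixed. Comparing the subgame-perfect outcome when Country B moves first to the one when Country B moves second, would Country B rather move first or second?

first

If Country A leads: Country B's best replies are Free→X, Tariff→X; Country A's induced payoffs 3, 6; outcome (Tariff, X), payoffs (6, 2).
If Country B leads: Country A's best replies are X→Tariff, Y→Tariff, Z→Free; Country B's induced payoffs 2, 1, 5; outcome (Free, Z), payoffs (7, 5).
Country B gets 5 moving first and 2 moving second, so Country B prefers to move first.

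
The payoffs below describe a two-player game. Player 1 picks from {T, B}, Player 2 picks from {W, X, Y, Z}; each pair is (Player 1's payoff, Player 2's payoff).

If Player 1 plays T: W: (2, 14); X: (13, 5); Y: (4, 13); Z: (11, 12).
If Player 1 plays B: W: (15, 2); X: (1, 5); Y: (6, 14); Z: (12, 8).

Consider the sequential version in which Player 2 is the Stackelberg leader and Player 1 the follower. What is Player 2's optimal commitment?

Player 1 best-responds to each possible Player 2 move:
- W: Player 1 compares 2, 15 and picks B; Player 2 would get 2.
- X: Player 1 compares 13, 1 and picks T; Player 2 would get 5.
- Y: Player 1 compares 4, 6 and picks B; Player 2 would get 14.
- Z: Player 1 compares 11, 12 and picks B; Player 2 would get 8.
Among 2, 5, 14, 8, the best is 14 at Y. Subgame-perfect outcome: (B, Y) with payoffs (6, 14).

Y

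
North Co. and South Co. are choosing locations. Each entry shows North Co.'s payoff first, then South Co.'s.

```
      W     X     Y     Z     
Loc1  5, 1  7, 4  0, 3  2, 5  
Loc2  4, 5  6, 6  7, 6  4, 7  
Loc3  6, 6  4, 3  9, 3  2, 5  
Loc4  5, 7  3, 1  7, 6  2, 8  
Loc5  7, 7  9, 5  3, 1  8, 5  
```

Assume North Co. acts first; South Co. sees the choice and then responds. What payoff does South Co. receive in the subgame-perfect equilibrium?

7

South Co. best-responds to each possible North Co. move:
- Loc1 → South Co. plays Z (best of 1, 4, 3, 5); North Co. gets 2.
- Loc2 → South Co. plays Z (best of 5, 6, 6, 7); North Co. gets 4.
- Loc3 → South Co. plays W (best of 6, 3, 3, 5); North Co. gets 6.
- Loc4 → South Co. plays Z (best of 7, 1, 6, 8); North Co. gets 2.
- Loc5 → South Co. plays W (best of 7, 5, 1, 5); North Co. gets 7.
Among 2, 4, 6, 2, 7, the best is 7 at Loc5. Subgame-perfect outcome: (Loc5, W) with payoffs (7, 7).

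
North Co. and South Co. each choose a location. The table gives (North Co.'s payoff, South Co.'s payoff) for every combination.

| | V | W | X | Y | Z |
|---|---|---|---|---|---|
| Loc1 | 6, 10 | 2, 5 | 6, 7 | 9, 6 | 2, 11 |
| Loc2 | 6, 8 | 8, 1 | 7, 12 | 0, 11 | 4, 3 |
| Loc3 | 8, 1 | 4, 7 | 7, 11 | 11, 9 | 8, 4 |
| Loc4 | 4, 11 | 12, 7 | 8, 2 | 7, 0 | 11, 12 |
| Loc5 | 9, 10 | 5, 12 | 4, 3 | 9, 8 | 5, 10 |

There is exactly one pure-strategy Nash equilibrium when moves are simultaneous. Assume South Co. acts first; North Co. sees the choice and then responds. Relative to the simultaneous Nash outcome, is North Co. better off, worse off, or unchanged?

Solve by backward induction (South Co. leads).
- V → North Co. plays Loc5 (best of 6, 6, 8, 4, 9); South Co. gets 10.
- W → North Co. plays Loc4 (best of 2, 8, 4, 12, 5); South Co. gets 7.
- X → North Co. plays Loc4 (best of 6, 7, 7, 8, 4); South Co. gets 2.
- Y → North Co. plays Loc3 (best of 9, 0, 11, 7, 9); South Co. gets 9.
- Z → North Co. plays Loc4 (best of 2, 4, 8, 11, 5); South Co. gets 12.
South Co.'s induced payoffs are 10, 7, 2, 9, 12, so South Co. commits to Z. Subgame-perfect outcome: (Loc4, Z) with payoffs (11, 12).
For the simultaneous game, intersect best replies.
North Co.'s best replies: V→Loc5; W→Loc4; X→Loc4; Y→Loc3; Z→Loc4.
South Co.'s best replies: Loc1→Z; Loc2→X; Loc3→X; Loc4→Z; Loc5→W.
Only (Loc4, Z) has each player best-responding; Nash payoffs (11, 12).
North Co. earns 11 sequentially versus 11 at the Nash outcome: unchanged.

unchanged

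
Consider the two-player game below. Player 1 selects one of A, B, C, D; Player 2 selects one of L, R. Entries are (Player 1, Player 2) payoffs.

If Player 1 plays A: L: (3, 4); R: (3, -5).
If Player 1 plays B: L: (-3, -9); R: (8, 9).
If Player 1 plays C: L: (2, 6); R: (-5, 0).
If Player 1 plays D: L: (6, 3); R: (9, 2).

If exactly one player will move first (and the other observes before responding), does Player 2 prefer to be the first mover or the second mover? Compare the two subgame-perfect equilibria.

If Player 1 leads: Player 2's best replies are A→L, B→R, C→L, D→L; Player 1's induced payoffs 3, 8, 2, 6; outcome (B, R), payoffs (8, 9).
If Player 2 leads: Player 1's best replies are L→D, R→D; Player 2's induced payoffs 3, 2; outcome (D, L), payoffs (6, 3).
Player 2 gets 3 moving first and 9 moving second, so Player 2 prefers to move second.

second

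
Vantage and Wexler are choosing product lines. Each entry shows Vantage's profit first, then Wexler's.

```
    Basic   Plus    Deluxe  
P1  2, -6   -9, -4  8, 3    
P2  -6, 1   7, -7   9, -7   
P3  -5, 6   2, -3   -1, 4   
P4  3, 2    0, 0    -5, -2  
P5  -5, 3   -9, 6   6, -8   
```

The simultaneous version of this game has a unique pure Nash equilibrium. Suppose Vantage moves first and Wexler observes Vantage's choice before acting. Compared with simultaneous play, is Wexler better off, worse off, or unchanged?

better off

Work backward from Wexler's decision.
- P1 → Wexler plays Deluxe (best of -6, -4, 3); Vantage gets 8.
- P2 → Wexler plays Basic (best of 1, -7, -7); Vantage gets -6.
- P3 → Wexler plays Basic (best of 6, -3, 4); Vantage gets -5.
- P4 → Wexler plays Basic (best of 2, 0, -2); Vantage gets 3.
- P5 → Wexler plays Plus (best of 3, 6, -8); Vantage gets -9.
Among 8, -6, -5, 3, -9, the best is 8 at P1. Subgame-perfect outcome: (P1, Deluxe) with payoffs (8, 3).
Under simultaneous play:
Vantage's best replies: Basic→P4; Plus→P2; Deluxe→P2.
Wexler's best replies: P1→Deluxe; P2→Basic; P3→Basic; P4→Basic; P5→Plus.
Only (P4, Basic) has each player best-responding; Nash payoffs (3, 2).
Wexler earns 3 sequentially versus 2 at the Nash outcome: better off.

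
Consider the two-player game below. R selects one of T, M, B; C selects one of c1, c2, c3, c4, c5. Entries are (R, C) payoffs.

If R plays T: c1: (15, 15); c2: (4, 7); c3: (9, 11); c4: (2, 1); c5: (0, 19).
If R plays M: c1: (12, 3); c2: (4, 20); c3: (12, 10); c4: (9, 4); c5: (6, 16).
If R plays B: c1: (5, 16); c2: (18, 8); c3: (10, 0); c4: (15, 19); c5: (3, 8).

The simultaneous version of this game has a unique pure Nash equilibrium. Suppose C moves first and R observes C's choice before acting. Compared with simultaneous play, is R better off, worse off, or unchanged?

Work backward from R's decision.
- c1: R compares 15, 12, 5 and picks T; C would get 15.
- c2: R compares 4, 4, 18 and picks B; C would get 8.
- c3: R compares 9, 12, 10 and picks M; C would get 10.
- c4: R compares 2, 9, 15 and picks B; C would get 19.
- c5: R compares 0, 6, 3 and picks M; C would get 16.
C's induced payoffs are 15, 8, 10, 19, 16, so C commits to c4. Subgame-perfect outcome: (B, c4) with payoffs (15, 19).
Under simultaneous play:
R's best replies: c1→T; c2→B; c3→M; c4→B; c5→M.
C's best replies: T→c5; M→c2; B→c4.
Only (B, c4) has each player best-responding; Nash payoffs (15, 19).
R earns 15 sequentially versus 15 at the Nash outcome: unchanged.

unchanged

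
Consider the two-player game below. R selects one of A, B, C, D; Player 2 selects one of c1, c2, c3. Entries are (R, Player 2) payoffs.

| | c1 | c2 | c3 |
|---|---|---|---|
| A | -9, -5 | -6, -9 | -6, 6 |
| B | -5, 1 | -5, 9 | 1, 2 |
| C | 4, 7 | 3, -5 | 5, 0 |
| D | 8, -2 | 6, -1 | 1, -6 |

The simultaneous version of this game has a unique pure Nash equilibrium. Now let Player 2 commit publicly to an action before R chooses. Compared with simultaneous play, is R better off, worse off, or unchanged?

Backward induction with Player 2 moving first.
- c1 → R plays D (best of -9, -5, 4, 8); Player 2 gets -2.
- c2 → R plays D (best of -6, -5, 3, 6); Player 2 gets -1.
- c3 → R plays C (best of -6, 1, 5, 1); Player 2 gets 0.
Among -2, -1, 0, the best is 0 at c3. Subgame-perfect outcome: (C, c3) with payoffs (5, 0).
For the simultaneous game, intersect best replies.
R's best replies: c1→D; c2→D; c3→C.
Player 2's best replies: A→c3; B→c2; C→c1; D→c2.
Only (D, c2) has each player best-responding; Nash payoffs (6, -1).
R earns 5 sequentially versus 6 at the Nash outcome: worse off.

worse off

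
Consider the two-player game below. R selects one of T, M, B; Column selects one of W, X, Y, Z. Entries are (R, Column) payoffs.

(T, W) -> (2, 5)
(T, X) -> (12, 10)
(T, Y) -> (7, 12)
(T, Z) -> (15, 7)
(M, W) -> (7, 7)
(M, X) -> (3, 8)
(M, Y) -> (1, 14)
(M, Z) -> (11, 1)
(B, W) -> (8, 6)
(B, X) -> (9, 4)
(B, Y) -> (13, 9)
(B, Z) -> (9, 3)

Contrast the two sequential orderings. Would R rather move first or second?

If R leads: Column's best replies are T→Y, M→Y, B→Y; R's induced payoffs 7, 1, 13; outcome (B, Y), payoffs (13, 9).
If Column leads: R's best replies are W→B, X→T, Y→B, Z→T; Column's induced payoffs 6, 10, 9, 7; outcome (T, X), payoffs (12, 10).
R gets 13 moving first and 12 moving second, so R prefers to move first.

first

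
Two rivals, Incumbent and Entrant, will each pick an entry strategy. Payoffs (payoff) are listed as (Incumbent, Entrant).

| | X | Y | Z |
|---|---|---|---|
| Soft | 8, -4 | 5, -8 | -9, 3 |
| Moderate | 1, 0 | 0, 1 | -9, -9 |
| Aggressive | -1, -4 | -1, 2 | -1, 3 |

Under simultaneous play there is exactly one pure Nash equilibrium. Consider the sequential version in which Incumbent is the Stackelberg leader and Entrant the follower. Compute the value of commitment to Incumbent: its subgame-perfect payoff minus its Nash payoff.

Work backward from Entrant's decision.
- Soft: Entrant compares -4, -8, 3 and picks Z; Incumbent would get -9.
- Moderate: Entrant compares 0, 1, -9 and picks Y; Incumbent would get 0.
- Aggressive: Entrant compares -4, 2, 3 and picks Z; Incumbent would get -1.
Among -9, 0, -1, the best is 0 at Moderate. Subgame-perfect outcome: (Moderate, Y) with payoffs (0, 1).
For the simultaneous game, intersect best replies.
Incumbent's best replies: X→Soft; Y→Soft; Z→Aggressive.
Entrant's best replies: Soft→Z; Moderate→Y; Aggressive→Z.
The unique mutual best reply is (Aggressive, Z), giving (-1, 3).
Incumbent's commitment gain: 0 − -1 = 1.

1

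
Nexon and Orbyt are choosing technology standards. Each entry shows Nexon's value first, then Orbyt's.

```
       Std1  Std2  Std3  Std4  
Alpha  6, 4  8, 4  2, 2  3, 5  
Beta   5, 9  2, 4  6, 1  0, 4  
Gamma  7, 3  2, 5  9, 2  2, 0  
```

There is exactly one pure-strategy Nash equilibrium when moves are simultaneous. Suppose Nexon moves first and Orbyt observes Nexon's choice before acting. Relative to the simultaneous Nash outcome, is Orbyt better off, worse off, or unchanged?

Work backward from Orbyt's decision.
- Alpha → Orbyt plays Std4 (best of 4, 4, 2, 5); Nexon gets 3.
- Beta → Orbyt plays Std1 (best of 9, 4, 1, 4); Nexon gets 5.
- Gamma → Orbyt plays Std2 (best of 3, 5, 2, 0); Nexon gets 2.
Nexon's induced payoffs are 3, 5, 2, so Nexon commits to Beta. Subgame-perfect outcome: (Beta, Std1) with payoffs (5, 9).
For the simultaneous game, intersect best replies.
Nexon's best replies: Std1→Gamma; Std2→Alpha; Std3→Gamma; Std4→Alpha.
Orbyt's best replies: Alpha→Std4; Beta→Std1; Gamma→Std2.
Only (Alpha, Std4) has each player best-responding; Nash payoffs (3, 5).
Orbyt earns 9 sequentially versus 5 at the Nash outcome: better off.

better off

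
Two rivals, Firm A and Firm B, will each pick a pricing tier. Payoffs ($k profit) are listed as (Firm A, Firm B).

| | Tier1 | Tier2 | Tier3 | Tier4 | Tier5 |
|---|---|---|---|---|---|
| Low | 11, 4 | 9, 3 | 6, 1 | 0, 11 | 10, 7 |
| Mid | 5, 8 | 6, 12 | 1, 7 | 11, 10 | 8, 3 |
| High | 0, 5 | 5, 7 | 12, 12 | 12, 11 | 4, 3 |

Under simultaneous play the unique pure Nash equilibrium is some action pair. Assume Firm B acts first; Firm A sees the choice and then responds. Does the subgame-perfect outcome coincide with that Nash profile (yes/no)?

yes

Work backward from Firm A's decision.
- Tier1: Firm A compares 11, 5, 0 and picks Low; Firm B would get 4.
- Tier2: Firm A compares 9, 6, 5 and picks Low; Firm B would get 3.
- Tier3: Firm A compares 6, 1, 12 and picks High; Firm B would get 12.
- Tier4: Firm A compares 0, 11, 12 and picks High; Firm B would get 11.
- Tier5: Firm A compares 10, 8, 4 and picks Low; Firm B would get 7.
Maximizing over 4, 3, 12, 11, 7, Firm B chooses Tier3. Subgame-perfect outcome: (High, Tier3) with payoffs (12, 12).
For the simultaneous game, intersect best replies.
Firm A's best replies: Tier1→Low; Tier2→Low; Tier3→High; Tier4→High; Tier5→Low.
Firm B's best replies: Low→Tier4; Mid→Tier2; High→Tier3.
Only (High, Tier3) has each player best-responding; Nash payoffs (12, 12).
Sequential outcome (High, Tier3) coincides with the Nash profile (High, Tier3).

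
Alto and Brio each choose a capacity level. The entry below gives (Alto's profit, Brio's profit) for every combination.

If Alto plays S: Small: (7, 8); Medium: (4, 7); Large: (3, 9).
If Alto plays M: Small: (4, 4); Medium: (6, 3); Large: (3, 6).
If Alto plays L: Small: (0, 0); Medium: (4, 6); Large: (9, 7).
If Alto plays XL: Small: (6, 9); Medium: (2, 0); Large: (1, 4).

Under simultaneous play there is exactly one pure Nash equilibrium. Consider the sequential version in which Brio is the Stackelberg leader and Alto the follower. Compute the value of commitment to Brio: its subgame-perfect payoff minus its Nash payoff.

Work backward from Alto's decision.
- Small: BR = S, leader payoff 8.
- Medium: BR = M, leader payoff 3.
- Large: BR = L, leader payoff 7.
Among 8, 3, 7, the best is 8 at Small. Subgame-perfect outcome: (S, Small) with payoffs (7, 8).
Under simultaneous play:
Alto's best replies: Small→S; Medium→M; Large→L.
Brio's best replies: S→Large; M→Large; L→Large; XL→Small.
The unique mutual best reply is (L, Large), giving (9, 7).
Brio's commitment gain: 8 − 7 = 1.

1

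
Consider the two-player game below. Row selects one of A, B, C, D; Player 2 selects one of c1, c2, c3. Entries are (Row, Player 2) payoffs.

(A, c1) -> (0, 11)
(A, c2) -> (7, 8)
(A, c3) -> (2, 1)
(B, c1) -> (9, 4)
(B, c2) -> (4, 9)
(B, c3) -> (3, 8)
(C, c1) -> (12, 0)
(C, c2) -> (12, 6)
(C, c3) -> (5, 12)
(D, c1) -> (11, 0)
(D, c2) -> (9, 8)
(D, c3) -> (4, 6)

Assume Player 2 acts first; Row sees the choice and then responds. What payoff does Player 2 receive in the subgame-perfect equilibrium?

Row best-responds to each possible Player 2 move:
- c1: Row compares 0, 9, 12, 11 and picks C; Player 2 would get 0.
- c2: Row compares 7, 4, 12, 9 and picks C; Player 2 would get 6.
- c3: Row compares 2, 3, 5, 4 and picks C; Player 2 would get 12.
Among 0, 6, 12, the best is 12 at c3. Subgame-perfect outcome: (C, c3) with payoffs (5, 12).

12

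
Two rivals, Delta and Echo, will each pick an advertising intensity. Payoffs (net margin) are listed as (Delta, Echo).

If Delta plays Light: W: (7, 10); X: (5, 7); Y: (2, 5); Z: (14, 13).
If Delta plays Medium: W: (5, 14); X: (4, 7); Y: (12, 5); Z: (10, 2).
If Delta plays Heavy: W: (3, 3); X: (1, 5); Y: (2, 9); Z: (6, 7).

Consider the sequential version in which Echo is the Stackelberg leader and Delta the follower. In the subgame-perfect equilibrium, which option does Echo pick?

Z

Delta best-responds to each possible Echo move:
- W → Delta plays Light (best of 7, 5, 3); Echo gets 10.
- X → Delta plays Light (best of 5, 4, 1); Echo gets 7.
- Y → Delta plays Medium (best of 2, 12, 2); Echo gets 5.
- Z → Delta plays Light (best of 14, 10, 6); Echo gets 13.
Among 10, 7, 5, 13, the best is 13 at Z. Subgame-perfect outcome: (Light, Z) with payoffs (14, 13).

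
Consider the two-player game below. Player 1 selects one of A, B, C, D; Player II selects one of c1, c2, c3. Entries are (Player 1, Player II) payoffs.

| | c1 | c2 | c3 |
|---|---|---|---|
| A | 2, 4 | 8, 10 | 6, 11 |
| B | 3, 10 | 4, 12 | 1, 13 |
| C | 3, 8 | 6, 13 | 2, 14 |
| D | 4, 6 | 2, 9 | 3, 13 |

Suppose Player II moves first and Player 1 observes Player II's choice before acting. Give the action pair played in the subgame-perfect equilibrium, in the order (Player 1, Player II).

Solve by backward induction (Player II leads).
- c1: BR = D, leader payoff 6.
- c2: BR = A, leader payoff 10.
- c3: BR = A, leader payoff 11.
Player II's induced payoffs are 6, 10, 11, so Player II commits to c3. Subgame-perfect outcome: (A, c3) with payoffs (6, 11).

(A, c3)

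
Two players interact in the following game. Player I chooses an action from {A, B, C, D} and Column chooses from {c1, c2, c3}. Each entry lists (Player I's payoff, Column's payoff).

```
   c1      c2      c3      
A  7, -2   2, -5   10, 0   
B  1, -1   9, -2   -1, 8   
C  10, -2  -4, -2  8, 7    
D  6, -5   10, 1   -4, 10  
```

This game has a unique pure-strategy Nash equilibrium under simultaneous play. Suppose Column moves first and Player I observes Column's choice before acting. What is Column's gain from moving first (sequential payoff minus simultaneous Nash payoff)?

1

Backward induction with Column moving first.
- c1: Player I compares 7, 1, 10, 6 and picks C; Column would get -2.
- c2: Player I compares 2, 9, -4, 10 and picks D; Column would get 1.
- c3: Player I compares 10, -1, 8, -4 and picks A; Column would get 0.
Among -2, 1, 0, the best is 1 at c2. Subgame-perfect outcome: (D, c2) with payoffs (10, 1).
For the simultaneous game, intersect best replies.
Player I's best replies: c1→C; c2→D; c3→A.
Column's best replies: A→c3; B→c3; C→c3; D→c3.
The unique mutual best reply is (A, c3), giving (10, 0).
Column's commitment gain: 1 − 0 = 1.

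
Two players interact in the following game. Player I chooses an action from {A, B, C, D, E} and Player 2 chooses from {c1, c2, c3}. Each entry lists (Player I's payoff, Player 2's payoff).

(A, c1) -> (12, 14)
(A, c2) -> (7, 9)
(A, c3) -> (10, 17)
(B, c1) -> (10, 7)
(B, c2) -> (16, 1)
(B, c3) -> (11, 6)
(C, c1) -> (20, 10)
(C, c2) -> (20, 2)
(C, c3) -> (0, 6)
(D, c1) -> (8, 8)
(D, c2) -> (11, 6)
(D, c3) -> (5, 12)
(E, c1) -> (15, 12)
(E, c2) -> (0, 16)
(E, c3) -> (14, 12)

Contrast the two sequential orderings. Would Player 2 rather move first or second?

first

If Player I leads: Player 2's best replies are A→c3, B→c1, C→c1, D→c3, E→c2; Player I's induced payoffs 10, 10, 20, 5, 0; outcome (C, c1), payoffs (20, 10).
If Player 2 leads: Player I's best replies are c1→C, c2→C, c3→E; Player 2's induced payoffs 10, 2, 12; outcome (E, c3), payoffs (14, 12).
Player 2 gets 12 moving first and 10 moving second, so Player 2 prefers to move first.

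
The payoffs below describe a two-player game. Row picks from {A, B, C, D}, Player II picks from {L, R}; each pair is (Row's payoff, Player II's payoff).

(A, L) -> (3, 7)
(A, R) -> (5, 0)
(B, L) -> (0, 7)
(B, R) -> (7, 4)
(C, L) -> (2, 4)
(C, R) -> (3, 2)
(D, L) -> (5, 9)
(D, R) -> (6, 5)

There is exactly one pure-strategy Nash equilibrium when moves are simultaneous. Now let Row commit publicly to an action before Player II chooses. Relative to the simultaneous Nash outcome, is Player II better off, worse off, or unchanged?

unchanged

Player II best-responds to each possible Row move:
- A: BR = L, leader payoff 3.
- B: BR = L, leader payoff 0.
- C: BR = L, leader payoff 2.
- D: BR = L, leader payoff 5.
Row's induced payoffs are 3, 0, 2, 5, so Row commits to D. Subgame-perfect outcome: (D, L) with payoffs (5, 9).
Under simultaneous play:
Row's best replies: L→D; R→B.
Player II's best replies: A→L; B→L; C→L; D→L.
The unique mutual best reply is (D, L), giving (5, 9).
Player II earns 9 sequentially versus 9 at the Nash outcome: unchanged.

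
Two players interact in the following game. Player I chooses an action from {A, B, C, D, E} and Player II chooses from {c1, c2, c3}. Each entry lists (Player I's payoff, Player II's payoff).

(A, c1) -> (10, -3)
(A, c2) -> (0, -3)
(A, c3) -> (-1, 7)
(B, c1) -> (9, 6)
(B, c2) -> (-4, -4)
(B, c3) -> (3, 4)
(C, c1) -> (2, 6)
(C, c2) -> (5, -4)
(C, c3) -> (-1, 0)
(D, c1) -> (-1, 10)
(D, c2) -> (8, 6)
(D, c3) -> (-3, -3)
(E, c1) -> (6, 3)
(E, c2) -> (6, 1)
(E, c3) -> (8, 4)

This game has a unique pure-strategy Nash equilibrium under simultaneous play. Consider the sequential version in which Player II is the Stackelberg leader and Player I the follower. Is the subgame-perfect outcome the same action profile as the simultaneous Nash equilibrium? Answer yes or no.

Player I best-responds to each possible Player II move:
- c1: Player I compares 10, 9, 2, -1, 6 and picks A; Player II would get -3.
- c2: Player I compares 0, -4, 5, 8, 6 and picks D; Player II would get 6.
- c3: Player I compares -1, 3, -1, -3, 8 and picks E; Player II would get 4.
Among -3, 6, 4, the best is 6 at c2. Subgame-perfect outcome: (D, c2) with payoffs (8, 6).
Now find the simultaneous Nash equilibrium.
Player I's best replies: c1→A; c2→D; c3→E.
Player II's best replies: A→c3; B→c1; C→c1; D→c1; E→c3.
Only (E, c3) has each player best-responding; Nash payoffs (8, 4).
Sequential outcome (D, c2) differs from the Nash profile (E, c3).

no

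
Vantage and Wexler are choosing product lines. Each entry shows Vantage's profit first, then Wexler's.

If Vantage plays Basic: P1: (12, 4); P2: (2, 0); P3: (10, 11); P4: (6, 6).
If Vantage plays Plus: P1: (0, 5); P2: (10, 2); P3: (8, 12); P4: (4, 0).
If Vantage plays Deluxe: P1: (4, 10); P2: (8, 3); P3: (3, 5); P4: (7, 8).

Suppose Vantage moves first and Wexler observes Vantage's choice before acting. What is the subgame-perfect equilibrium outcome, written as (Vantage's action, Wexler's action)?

(Basic, P3)

Backward induction with Vantage moving first.
- Basic → Wexler plays P3 (best of 4, 0, 11, 6); Vantage gets 10.
- Plus → Wexler plays P3 (best of 5, 2, 12, 0); Vantage gets 8.
- Deluxe → Wexler plays P1 (best of 10, 3, 5, 8); Vantage gets 4.
Maximizing over 10, 8, 4, Vantage chooses Basic. Subgame-perfect outcome: (Basic, P3) with payoffs (10, 11).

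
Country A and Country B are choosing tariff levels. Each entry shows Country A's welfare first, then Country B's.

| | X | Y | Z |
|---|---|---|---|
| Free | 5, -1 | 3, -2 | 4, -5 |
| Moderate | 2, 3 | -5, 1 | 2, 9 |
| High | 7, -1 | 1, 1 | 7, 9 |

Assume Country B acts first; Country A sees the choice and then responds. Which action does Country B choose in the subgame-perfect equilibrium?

Z

Solve by backward induction (Country B leads).
- X: BR = High, leader payoff -1.
- Y: BR = Free, leader payoff -2.
- Z: BR = High, leader payoff 9.
Country B's induced payoffs are -1, -2, 9, so Country B commits to Z. Subgame-perfect outcome: (High, Z) with payoffs (7, 9).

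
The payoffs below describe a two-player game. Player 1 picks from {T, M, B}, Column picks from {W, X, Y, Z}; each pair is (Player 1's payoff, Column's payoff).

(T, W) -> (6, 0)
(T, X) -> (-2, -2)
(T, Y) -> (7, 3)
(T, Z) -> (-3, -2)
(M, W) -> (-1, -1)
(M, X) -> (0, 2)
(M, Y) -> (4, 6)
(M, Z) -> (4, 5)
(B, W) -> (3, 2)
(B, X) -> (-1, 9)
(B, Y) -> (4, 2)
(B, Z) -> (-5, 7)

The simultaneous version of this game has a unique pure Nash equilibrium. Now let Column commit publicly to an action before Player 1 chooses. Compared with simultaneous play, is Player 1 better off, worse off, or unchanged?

Solve by backward induction (Column leads).
- W: BR = T, leader payoff 0.
- X: BR = M, leader payoff 2.
- Y: BR = T, leader payoff 3.
- Z: BR = M, leader payoff 5.
Among 0, 2, 3, 5, the best is 5 at Z. Subgame-perfect outcome: (M, Z) with payoffs (4, 5).
Now find the simultaneous Nash equilibrium.
Player 1's best replies: W→T; X→M; Y→T; Z→M.
Column's best replies: T→Y; M→Y; B→X.
The unique mutual best reply is (T, Y), giving (7, 3).
Player 1 earns 4 sequentially versus 7 at the Nash outcome: worse off.

worse off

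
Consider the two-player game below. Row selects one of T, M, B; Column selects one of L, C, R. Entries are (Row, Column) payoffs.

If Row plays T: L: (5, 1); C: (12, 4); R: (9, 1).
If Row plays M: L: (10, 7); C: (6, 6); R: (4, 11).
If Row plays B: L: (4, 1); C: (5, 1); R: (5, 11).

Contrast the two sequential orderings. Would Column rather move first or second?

If Row leads: Column's best replies are T→C, M→R, B→R; Row's induced payoffs 12, 4, 5; outcome (T, C), payoffs (12, 4).
If Column leads: Row's best replies are L→M, C→T, R→T; Column's induced payoffs 7, 4, 1; outcome (M, L), payoffs (10, 7).
Column gets 7 moving first and 4 moving second, so Column prefers to move first.

first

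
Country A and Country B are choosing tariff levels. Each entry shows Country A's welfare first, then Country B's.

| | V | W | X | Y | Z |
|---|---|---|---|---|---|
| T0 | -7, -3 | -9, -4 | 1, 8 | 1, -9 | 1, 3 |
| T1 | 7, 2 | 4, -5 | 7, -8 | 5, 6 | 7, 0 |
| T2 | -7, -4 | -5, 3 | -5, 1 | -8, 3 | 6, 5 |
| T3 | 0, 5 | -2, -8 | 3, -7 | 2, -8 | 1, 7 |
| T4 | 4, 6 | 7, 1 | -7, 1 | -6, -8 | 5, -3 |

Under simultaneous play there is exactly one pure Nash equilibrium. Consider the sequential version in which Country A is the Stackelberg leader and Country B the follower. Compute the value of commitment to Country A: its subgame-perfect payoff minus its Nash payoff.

1

Solve by backward induction (Country A leads).
- T0 → Country B plays X (best of -3, -4, 8, -9, 3); Country A gets 1.
- T1 → Country B plays Y (best of 2, -5, -8, 6, 0); Country A gets 5.
- T2 → Country B plays Z (best of -4, 3, 1, 3, 5); Country A gets 6.
- T3 → Country B plays Z (best of 5, -8, -7, -8, 7); Country A gets 1.
- T4 → Country B plays V (best of 6, 1, 1, -8, -3); Country A gets 4.
Among 1, 5, 6, 1, 4, the best is 6 at T2. Subgame-perfect outcome: (T2, Z) with payoffs (6, 5).
Under simultaneous play:
Country A's best replies: V→T1; W→T4; X→T1; Y→T1; Z→T1.
Country B's best replies: T0→X; T1→Y; T2→Z; T3→Z; T4→V.
Only (T1, Y) has each player best-responding; Nash payoffs (5, 6).
Country A's commitment gain: 6 − 5 = 1.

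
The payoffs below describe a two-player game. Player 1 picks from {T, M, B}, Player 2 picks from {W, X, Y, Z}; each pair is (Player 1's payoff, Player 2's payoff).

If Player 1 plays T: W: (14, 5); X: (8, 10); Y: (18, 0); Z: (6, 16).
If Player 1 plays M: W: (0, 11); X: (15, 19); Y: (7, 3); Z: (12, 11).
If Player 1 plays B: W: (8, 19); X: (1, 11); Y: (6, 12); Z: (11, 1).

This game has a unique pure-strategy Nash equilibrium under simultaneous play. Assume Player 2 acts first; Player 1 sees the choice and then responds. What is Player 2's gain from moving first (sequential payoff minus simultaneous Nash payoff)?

0

Player 1 best-responds to each possible Player 2 move:
- W → Player 1 plays T (best of 14, 0, 8); Player 2 gets 5.
- X → Player 1 plays M (best of 8, 15, 1); Player 2 gets 19.
- Y → Player 1 plays T (best of 18, 7, 6); Player 2 gets 0.
- Z → Player 1 plays M (best of 6, 12, 11); Player 2 gets 11.
Maximizing over 5, 19, 0, 11, Player 2 chooses X. Subgame-perfect outcome: (M, X) with payoffs (15, 19).
For the simultaneous game, intersect best replies.
Player 1's best replies: W→T; X→M; Y→T; Z→M.
Player 2's best replies: T→Z; M→X; B→W.
The unique mutual best reply is (M, X), giving (15, 19).
Player 2's commitment gain: 19 − 19 = 0.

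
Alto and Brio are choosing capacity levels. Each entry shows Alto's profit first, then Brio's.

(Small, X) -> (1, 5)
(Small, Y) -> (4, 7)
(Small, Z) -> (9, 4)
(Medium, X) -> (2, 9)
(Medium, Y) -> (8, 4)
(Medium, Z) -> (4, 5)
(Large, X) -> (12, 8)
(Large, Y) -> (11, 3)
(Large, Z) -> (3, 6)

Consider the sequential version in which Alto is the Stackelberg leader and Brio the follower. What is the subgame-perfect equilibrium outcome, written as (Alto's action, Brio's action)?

(Large, X)

Brio best-responds to each possible Alto move:
- Small → Brio plays Y (best of 5, 7, 4); Alto gets 4.
- Medium → Brio plays X (best of 9, 4, 5); Alto gets 2.
- Large → Brio plays X (best of 8, 3, 6); Alto gets 12.
Among 4, 2, 12, the best is 12 at Large. Subgame-perfect outcome: (Large, X) with payoffs (12, 8).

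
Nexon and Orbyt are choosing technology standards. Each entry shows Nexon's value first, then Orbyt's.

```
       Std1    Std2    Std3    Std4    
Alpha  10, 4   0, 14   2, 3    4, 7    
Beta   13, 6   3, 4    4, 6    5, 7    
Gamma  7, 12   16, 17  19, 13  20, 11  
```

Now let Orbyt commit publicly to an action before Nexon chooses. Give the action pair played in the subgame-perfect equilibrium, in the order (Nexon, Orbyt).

Solve by backward induction (Orbyt leads).
- Std1: BR = Beta, leader payoff 6.
- Std2: BR = Gamma, leader payoff 17.
- Std3: BR = Gamma, leader payoff 13.
- Std4: BR = Gamma, leader payoff 11.
Among 6, 17, 13, 11, the best is 17 at Std2. Subgame-perfect outcome: (Gamma, Std2) with payoffs (16, 17).

(Gamma, Std2)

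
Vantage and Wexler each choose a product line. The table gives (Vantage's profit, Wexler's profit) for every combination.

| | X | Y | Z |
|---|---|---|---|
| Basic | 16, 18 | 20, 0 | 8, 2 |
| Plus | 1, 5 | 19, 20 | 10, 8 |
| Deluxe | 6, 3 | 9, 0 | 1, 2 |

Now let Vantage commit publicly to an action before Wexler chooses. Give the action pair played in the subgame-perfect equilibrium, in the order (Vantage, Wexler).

Backward induction with Vantage moving first.
- Basic → Wexler plays X (best of 18, 0, 2); Vantage gets 16.
- Plus → Wexler plays Y (best of 5, 20, 8); Vantage gets 19.
- Deluxe → Wexler plays X (best of 3, 0, 2); Vantage gets 6.
Vantage's induced payoffs are 16, 19, 6, so Vantage commits to Plus. Subgame-perfect outcome: (Plus, Y) with payoffs (19, 20).

(Plus, Y)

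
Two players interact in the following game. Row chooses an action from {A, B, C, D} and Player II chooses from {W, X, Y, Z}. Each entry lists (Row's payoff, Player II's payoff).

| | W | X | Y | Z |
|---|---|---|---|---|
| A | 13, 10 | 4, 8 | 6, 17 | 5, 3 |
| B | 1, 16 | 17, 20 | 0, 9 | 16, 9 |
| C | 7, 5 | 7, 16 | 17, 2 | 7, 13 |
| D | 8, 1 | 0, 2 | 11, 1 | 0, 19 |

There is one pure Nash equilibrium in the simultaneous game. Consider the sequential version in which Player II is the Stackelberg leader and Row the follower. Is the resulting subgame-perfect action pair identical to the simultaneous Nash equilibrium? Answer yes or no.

yes

Backward induction with Player II moving first.
- W: Row compares 13, 1, 7, 8 and picks A; Player II would get 10.
- X: Row compares 4, 17, 7, 0 and picks B; Player II would get 20.
- Y: Row compares 6, 0, 17, 11 and picks C; Player II would get 2.
- Z: Row compares 5, 16, 7, 0 and picks B; Player II would get 9.
Player II's induced payoffs are 10, 20, 2, 9, so Player II commits to X. Subgame-perfect outcome: (B, X) with payoffs (17, 20).
Under simultaneous play:
Row's best replies: W→A; X→B; Y→C; Z→B.
Player II's best replies: A→Y; B→X; C→X; D→Z.
The unique mutual best reply is (B, X), giving (17, 20).
Sequential outcome (B, X) coincides with the Nash profile (B, X).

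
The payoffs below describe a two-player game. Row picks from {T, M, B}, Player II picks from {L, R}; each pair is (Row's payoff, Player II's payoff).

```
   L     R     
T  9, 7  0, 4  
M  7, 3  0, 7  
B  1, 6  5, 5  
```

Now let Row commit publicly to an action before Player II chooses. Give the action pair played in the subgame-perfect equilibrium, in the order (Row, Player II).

(T, L)

Solve by backward induction (Row leads).
- T → Player II plays L (best of 7, 4); Row gets 9.
- M → Player II plays R (best of 3, 7); Row gets 0.
- B → Player II plays L (best of 6, 5); Row gets 1.
Row's induced payoffs are 9, 0, 1, so Row commits to T. Subgame-perfect outcome: (T, L) with payoffs (9, 7).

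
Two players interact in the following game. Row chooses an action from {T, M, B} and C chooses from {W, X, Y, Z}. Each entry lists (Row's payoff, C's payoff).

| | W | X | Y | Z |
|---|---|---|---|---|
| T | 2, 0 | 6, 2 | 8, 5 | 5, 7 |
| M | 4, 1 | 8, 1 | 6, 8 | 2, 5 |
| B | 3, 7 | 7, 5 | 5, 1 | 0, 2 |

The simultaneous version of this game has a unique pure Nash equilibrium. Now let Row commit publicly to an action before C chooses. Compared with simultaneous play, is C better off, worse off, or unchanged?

Solve by backward induction (Row leads).
- T → C plays Z (best of 0, 2, 5, 7); Row gets 5.
- M → C plays Y (best of 1, 1, 8, 5); Row gets 6.
- B → C plays W (best of 7, 5, 1, 2); Row gets 3.
Row's induced payoffs are 5, 6, 3, so Row commits to M. Subgame-perfect outcome: (M, Y) with payoffs (6, 8).
For the simultaneous game, intersect best replies.
Row's best replies: W→M; X→M; Y→T; Z→T.
C's best replies: T→Z; M→Y; B→W.
Only (T, Z) has each player best-responding; Nash payoffs (5, 7).
C earns 8 sequentially versus 7 at the Nash outcome: better off.

better off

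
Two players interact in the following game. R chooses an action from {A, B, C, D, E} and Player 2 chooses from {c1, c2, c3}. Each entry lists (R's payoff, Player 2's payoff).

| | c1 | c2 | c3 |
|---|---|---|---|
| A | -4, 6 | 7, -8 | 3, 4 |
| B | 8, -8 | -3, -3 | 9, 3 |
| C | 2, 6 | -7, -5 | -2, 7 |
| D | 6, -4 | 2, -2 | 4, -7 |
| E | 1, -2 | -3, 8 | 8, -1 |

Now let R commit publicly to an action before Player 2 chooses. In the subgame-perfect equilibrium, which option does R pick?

Work backward from Player 2's decision.
- A: Player 2 compares 6, -8, 4 and picks c1; R would get -4.
- B: Player 2 compares -8, -3, 3 and picks c3; R would get 9.
- C: Player 2 compares 6, -5, 7 and picks c3; R would get -2.
- D: Player 2 compares -4, -2, -7 and picks c2; R would get 2.
- E: Player 2 compares -2, 8, -1 and picks c2; R would get -3.
Among -4, 9, -2, 2, -3, the best is 9 at B. Subgame-perfect outcome: (B, c3) with payoffs (9, 3).

B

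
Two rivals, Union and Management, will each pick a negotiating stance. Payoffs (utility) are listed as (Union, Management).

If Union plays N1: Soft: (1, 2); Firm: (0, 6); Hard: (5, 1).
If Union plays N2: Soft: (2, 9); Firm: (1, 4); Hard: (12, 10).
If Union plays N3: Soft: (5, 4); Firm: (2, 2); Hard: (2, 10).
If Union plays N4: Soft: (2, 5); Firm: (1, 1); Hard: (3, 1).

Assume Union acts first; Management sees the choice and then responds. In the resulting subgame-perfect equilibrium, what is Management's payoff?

10

Solve by backward induction (Union leads).
- N1: Management compares 2, 6, 1 and picks Firm; Union would get 0.
- N2: Management compares 9, 4, 10 and picks Hard; Union would get 12.
- N3: Management compares 4, 2, 10 and picks Hard; Union would get 2.
- N4: Management compares 5, 1, 1 and picks Soft; Union would get 2.
Among 0, 12, 2, 2, the best is 12 at N2. Subgame-perfect outcome: (N2, Hard) with payoffs (12, 10).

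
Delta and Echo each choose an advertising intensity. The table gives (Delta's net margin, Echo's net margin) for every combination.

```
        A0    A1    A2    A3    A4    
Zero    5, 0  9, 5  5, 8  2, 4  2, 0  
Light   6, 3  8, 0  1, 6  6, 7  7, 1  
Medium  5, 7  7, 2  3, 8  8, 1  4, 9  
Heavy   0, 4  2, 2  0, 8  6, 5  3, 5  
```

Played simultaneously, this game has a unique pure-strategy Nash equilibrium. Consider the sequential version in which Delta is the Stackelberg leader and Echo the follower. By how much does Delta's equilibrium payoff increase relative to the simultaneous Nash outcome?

Echo best-responds to each possible Delta move:
- Zero: BR = A2, leader payoff 5.
- Light: BR = A3, leader payoff 6.
- Medium: BR = A4, leader payoff 4.
- Heavy: BR = A2, leader payoff 0.
Among 5, 6, 4, 0, the best is 6 at Light. Subgame-perfect outcome: (Light, A3) with payoffs (6, 7).
Under simultaneous play:
Delta's best replies: A0→Light; A1→Zero; A2→Zero; A3→Medium; A4→Light.
Echo's best replies: Zero→A2; Light→A3; Medium→A4; Heavy→A2.
Only (Zero, A2) has each player best-responding; Nash payoffs (5, 8).
Delta's commitment gain: 6 − 5 = 1.

1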